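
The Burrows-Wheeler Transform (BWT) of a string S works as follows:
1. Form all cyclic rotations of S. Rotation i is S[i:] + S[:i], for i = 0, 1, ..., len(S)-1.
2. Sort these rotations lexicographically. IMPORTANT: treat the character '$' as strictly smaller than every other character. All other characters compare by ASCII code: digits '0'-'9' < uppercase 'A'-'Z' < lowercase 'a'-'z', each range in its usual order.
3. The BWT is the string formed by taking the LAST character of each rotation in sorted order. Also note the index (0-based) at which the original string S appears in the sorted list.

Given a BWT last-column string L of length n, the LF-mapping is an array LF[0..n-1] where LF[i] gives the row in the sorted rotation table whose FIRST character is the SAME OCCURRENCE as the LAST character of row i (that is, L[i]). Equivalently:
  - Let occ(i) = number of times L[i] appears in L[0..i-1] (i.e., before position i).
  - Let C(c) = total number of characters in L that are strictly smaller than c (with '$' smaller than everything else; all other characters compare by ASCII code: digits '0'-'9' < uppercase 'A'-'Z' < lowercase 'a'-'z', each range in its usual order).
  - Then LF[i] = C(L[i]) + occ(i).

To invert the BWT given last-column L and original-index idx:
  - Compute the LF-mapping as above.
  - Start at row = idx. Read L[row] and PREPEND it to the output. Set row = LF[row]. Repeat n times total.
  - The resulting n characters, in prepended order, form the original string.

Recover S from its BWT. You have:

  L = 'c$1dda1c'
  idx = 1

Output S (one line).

Answer: 11dacdc$

Derivation:
LF mapping: 4 0 1 6 7 3 2 5
Walk LF starting at row 1, prepending L[row]:
  step 1: row=1, L[1]='$', prepend. Next row=LF[1]=0
  step 2: row=0, L[0]='c', prepend. Next row=LF[0]=4
  step 3: row=4, L[4]='d', prepend. Next row=LF[4]=7
  step 4: row=7, L[7]='c', prepend. Next row=LF[7]=5
  step 5: row=5, L[5]='a', prepend. Next row=LF[5]=3
  step 6: row=3, L[3]='d', prepend. Next row=LF[3]=6
  step 7: row=6, L[6]='1', prepend. Next row=LF[6]=2
  step 8: row=2, L[2]='1', prepend. Next row=LF[2]=1
Reversed output: 11dacdc$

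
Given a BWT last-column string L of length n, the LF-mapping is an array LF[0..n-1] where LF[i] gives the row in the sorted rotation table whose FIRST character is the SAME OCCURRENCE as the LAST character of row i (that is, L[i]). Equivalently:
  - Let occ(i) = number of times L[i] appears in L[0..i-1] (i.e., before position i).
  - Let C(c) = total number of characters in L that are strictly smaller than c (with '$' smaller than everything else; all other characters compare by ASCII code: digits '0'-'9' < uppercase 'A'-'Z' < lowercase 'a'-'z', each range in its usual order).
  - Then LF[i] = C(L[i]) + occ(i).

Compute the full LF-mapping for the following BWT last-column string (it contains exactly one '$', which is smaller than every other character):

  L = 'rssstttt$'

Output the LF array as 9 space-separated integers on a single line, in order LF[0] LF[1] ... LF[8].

Answer: 1 2 3 4 5 6 7 8 0

Derivation:
Char counts: '$':1, 'r':1, 's':3, 't':4
C (first-col start): C('$')=0, C('r')=1, C('s')=2, C('t')=5
L[0]='r': occ=0, LF[0]=C('r')+0=1+0=1
L[1]='s': occ=0, LF[1]=C('s')+0=2+0=2
L[2]='s': occ=1, LF[2]=C('s')+1=2+1=3
L[3]='s': occ=2, LF[3]=C('s')+2=2+2=4
L[4]='t': occ=0, LF[4]=C('t')+0=5+0=5
L[5]='t': occ=1, LF[5]=C('t')+1=5+1=6
L[6]='t': occ=2, LF[6]=C('t')+2=5+2=7
L[7]='t': occ=3, LF[7]=C('t')+3=5+3=8
L[8]='$': occ=0, LF[8]=C('$')+0=0+0=0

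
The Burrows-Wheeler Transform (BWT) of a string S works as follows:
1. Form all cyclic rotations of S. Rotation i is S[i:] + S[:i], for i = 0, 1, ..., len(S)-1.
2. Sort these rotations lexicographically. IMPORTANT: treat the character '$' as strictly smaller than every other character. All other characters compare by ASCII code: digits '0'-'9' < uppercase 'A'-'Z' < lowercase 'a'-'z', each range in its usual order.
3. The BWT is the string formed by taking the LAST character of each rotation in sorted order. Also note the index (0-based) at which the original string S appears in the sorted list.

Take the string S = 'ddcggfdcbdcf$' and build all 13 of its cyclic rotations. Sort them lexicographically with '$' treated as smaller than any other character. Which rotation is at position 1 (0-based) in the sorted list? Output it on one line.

Answer: bdcf$ddcggfdc

Derivation:
All 13 rotations (rotation i = S[i:]+S[:i]):
  rot[0] = ddcggfdcbdcf$
  rot[1] = dcggfdcbdcf$d
  rot[2] = cggfdcbdcf$dd
  rot[3] = ggfdcbdcf$ddc
  rot[4] = gfdcbdcf$ddcg
  rot[5] = fdcbdcf$ddcgg
  rot[6] = dcbdcf$ddcggf
  rot[7] = cbdcf$ddcggfd
  rot[8] = bdcf$ddcggfdc
  rot[9] = dcf$ddcggfdcb
  rot[10] = cf$ddcggfdcbd
  rot[11] = f$ddcggfdcbdc
  rot[12] = $ddcggfdcbdcf
Sorted (with $ < everything):
  sorted[0] = $ddcggfdcbdcf
  sorted[1] = bdcf$ddcggfdc
  sorted[2] = cbdcf$ddcggfd
  sorted[3] = cf$ddcggfdcbd
  sorted[4] = cggfdcbdcf$dd
  sorted[5] = dcbdcf$ddcggf
  sorted[6] = dcf$ddcggfdcb
  sorted[7] = dcggfdcbdcf$d
  sorted[8] = ddcggfdcbdcf$
  sorted[9] = f$ddcggfdcbdc
  sorted[10] = fdcbdcf$ddcgg
  sorted[11] = gfdcbdcf$ddcg
  sorted[12] = ggfdcbdcf$ddc
sorted[1] = bdcf$ddcggfdc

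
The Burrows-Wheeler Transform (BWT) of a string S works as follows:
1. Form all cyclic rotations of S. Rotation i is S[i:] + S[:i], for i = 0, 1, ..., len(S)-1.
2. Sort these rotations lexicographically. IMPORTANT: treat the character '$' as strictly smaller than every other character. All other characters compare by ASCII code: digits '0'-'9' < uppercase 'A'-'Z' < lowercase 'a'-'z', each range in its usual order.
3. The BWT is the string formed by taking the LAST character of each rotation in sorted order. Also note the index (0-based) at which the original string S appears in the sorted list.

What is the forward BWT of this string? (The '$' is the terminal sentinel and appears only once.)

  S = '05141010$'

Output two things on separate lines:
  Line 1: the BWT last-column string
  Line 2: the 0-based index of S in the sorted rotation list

Answer: 011$04510
3

Derivation:
All 9 rotations (rotation i = S[i:]+S[:i]):
  rot[0] = 05141010$
  rot[1] = 5141010$0
  rot[2] = 141010$05
  rot[3] = 41010$051
  rot[4] = 1010$0514
  rot[5] = 010$05141
  rot[6] = 10$051410
  rot[7] = 0$0514101
  rot[8] = $05141010
Sorted (with $ < everything):
  sorted[0] = $05141010  (last char: '0')
  sorted[1] = 0$0514101  (last char: '1')
  sorted[2] = 010$05141  (last char: '1')
  sorted[3] = 05141010$  (last char: '$')
  sorted[4] = 10$051410  (last char: '0')
  sorted[5] = 1010$0514  (last char: '4')
  sorted[6] = 141010$05  (last char: '5')
  sorted[7] = 41010$051  (last char: '1')
  sorted[8] = 5141010$0  (last char: '0')
Last column: 011$04510
Original string S is at sorted index 3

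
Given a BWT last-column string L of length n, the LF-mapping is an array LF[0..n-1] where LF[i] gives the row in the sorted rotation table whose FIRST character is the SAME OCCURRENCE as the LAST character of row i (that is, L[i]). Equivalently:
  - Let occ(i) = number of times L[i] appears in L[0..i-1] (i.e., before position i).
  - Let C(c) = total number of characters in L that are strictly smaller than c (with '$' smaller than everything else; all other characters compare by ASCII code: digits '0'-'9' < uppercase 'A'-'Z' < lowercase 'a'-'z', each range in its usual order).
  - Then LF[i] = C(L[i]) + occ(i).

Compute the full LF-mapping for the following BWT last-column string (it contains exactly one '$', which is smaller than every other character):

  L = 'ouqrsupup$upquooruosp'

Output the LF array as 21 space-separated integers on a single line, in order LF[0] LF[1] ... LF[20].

Answer: 1 15 9 11 13 16 5 17 6 0 18 7 10 19 2 3 12 20 4 14 8

Derivation:
Char counts: '$':1, 'o':4, 'p':4, 'q':2, 'r':2, 's':2, 'u':6
C (first-col start): C('$')=0, C('o')=1, C('p')=5, C('q')=9, C('r')=11, C('s')=13, C('u')=15
L[0]='o': occ=0, LF[0]=C('o')+0=1+0=1
L[1]='u': occ=0, LF[1]=C('u')+0=15+0=15
L[2]='q': occ=0, LF[2]=C('q')+0=9+0=9
L[3]='r': occ=0, LF[3]=C('r')+0=11+0=11
L[4]='s': occ=0, LF[4]=C('s')+0=13+0=13
L[5]='u': occ=1, LF[5]=C('u')+1=15+1=16
L[6]='p': occ=0, LF[6]=C('p')+0=5+0=5
L[7]='u': occ=2, LF[7]=C('u')+2=15+2=17
L[8]='p': occ=1, LF[8]=C('p')+1=5+1=6
L[9]='$': occ=0, LF[9]=C('$')+0=0+0=0
L[10]='u': occ=3, LF[10]=C('u')+3=15+3=18
L[11]='p': occ=2, LF[11]=C('p')+2=5+2=7
L[12]='q': occ=1, LF[12]=C('q')+1=9+1=10
L[13]='u': occ=4, LF[13]=C('u')+4=15+4=19
L[14]='o': occ=1, LF[14]=C('o')+1=1+1=2
L[15]='o': occ=2, LF[15]=C('o')+2=1+2=3
L[16]='r': occ=1, LF[16]=C('r')+1=11+1=12
L[17]='u': occ=5, LF[17]=C('u')+5=15+5=20
L[18]='o': occ=3, LF[18]=C('o')+3=1+3=4
L[19]='s': occ=1, LF[19]=C('s')+1=13+1=14
L[20]='p': occ=3, LF[20]=C('p')+3=5+3=8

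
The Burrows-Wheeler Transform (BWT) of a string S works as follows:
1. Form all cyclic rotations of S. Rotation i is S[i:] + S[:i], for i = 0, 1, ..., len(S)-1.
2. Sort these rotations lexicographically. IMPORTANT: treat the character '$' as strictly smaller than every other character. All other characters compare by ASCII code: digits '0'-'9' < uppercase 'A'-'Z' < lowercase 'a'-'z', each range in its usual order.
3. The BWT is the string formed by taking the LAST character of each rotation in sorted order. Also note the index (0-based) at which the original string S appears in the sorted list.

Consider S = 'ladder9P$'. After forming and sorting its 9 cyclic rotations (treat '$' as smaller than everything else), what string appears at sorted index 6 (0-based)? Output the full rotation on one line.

Answer: er9P$ladd

Derivation:
All 9 rotations (rotation i = S[i:]+S[:i]):
  rot[0] = ladder9P$
  rot[1] = adder9P$l
  rot[2] = dder9P$la
  rot[3] = der9P$lad
  rot[4] = er9P$ladd
  rot[5] = r9P$ladde
  rot[6] = 9P$ladder
  rot[7] = P$ladder9
  rot[8] = $ladder9P
Sorted (with $ < everything):
  sorted[0] = $ladder9P
  sorted[1] = 9P$ladder
  sorted[2] = P$ladder9
  sorted[3] = adder9P$l
  sorted[4] = dder9P$la
  sorted[5] = der9P$lad
  sorted[6] = er9P$ladd
  sorted[7] = ladder9P$
  sorted[8] = r9P$ladde
sorted[6] = er9P$ladd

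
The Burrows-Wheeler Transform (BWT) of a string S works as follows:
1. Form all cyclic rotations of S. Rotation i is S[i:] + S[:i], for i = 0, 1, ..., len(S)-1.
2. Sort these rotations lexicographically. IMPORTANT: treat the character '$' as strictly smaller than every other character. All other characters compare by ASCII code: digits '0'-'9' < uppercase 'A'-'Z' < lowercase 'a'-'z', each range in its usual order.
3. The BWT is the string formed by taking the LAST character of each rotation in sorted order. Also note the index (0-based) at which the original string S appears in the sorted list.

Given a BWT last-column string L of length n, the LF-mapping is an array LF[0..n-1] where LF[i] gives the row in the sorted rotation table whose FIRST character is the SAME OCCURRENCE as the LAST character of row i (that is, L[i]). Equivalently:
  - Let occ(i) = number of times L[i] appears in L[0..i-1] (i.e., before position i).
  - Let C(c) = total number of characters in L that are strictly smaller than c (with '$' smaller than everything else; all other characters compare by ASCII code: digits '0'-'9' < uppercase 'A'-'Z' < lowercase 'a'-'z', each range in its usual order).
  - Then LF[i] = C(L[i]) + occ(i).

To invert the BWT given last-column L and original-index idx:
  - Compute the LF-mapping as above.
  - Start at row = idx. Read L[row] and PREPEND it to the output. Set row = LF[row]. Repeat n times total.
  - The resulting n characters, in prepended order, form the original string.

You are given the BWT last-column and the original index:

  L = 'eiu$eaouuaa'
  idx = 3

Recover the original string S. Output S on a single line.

LF mapping: 4 6 8 0 5 1 7 9 10 2 3
Walk LF starting at row 3, prepending L[row]:
  step 1: row=3, L[3]='$', prepend. Next row=LF[3]=0
  step 2: row=0, L[0]='e', prepend. Next row=LF[0]=4
  step 3: row=4, L[4]='e', prepend. Next row=LF[4]=5
  step 4: row=5, L[5]='a', prepend. Next row=LF[5]=1
  step 5: row=1, L[1]='i', prepend. Next row=LF[1]=6
  step 6: row=6, L[6]='o', prepend. Next row=LF[6]=7
  step 7: row=7, L[7]='u', prepend. Next row=LF[7]=9
  step 8: row=9, L[9]='a', prepend. Next row=LF[9]=2
  step 9: row=2, L[2]='u', prepend. Next row=LF[2]=8
  step 10: row=8, L[8]='u', prepend. Next row=LF[8]=10
  step 11: row=10, L[10]='a', prepend. Next row=LF[10]=3
Reversed output: auuauoiaee$

Answer: auuauoiaee$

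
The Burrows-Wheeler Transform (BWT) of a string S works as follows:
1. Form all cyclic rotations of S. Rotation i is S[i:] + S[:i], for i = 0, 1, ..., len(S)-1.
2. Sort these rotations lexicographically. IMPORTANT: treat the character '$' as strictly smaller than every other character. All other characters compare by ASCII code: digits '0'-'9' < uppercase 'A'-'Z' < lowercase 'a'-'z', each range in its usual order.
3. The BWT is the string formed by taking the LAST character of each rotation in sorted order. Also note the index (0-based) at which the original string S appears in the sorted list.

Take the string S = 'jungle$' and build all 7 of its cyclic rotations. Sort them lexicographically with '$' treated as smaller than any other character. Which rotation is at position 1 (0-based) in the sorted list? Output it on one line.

All 7 rotations (rotation i = S[i:]+S[:i]):
  rot[0] = jungle$
  rot[1] = ungle$j
  rot[2] = ngle$ju
  rot[3] = gle$jun
  rot[4] = le$jung
  rot[5] = e$jungl
  rot[6] = $jungle
Sorted (with $ < everything):
  sorted[0] = $jungle
  sorted[1] = e$jungl
  sorted[2] = gle$jun
  sorted[3] = jungle$
  sorted[4] = le$jung
  sorted[5] = ngle$ju
  sorted[6] = ungle$j
sorted[1] = e$jungl

Answer: e$jungl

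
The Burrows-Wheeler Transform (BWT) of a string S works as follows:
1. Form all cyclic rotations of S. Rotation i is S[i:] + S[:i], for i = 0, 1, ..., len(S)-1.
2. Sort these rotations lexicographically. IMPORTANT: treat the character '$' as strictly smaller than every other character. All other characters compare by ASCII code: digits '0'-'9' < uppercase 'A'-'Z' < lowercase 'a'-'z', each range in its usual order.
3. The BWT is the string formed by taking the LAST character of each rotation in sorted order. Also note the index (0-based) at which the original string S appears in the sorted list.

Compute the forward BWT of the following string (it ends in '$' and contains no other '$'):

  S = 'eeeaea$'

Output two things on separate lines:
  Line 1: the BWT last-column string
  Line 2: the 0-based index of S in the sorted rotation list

Answer: aeeaee$
6

Derivation:
All 7 rotations (rotation i = S[i:]+S[:i]):
  rot[0] = eeeaea$
  rot[1] = eeaea$e
  rot[2] = eaea$ee
  rot[3] = aea$eee
  rot[4] = ea$eeea
  rot[5] = a$eeeae
  rot[6] = $eeeaea
Sorted (with $ < everything):
  sorted[0] = $eeeaea  (last char: 'a')
  sorted[1] = a$eeeae  (last char: 'e')
  sorted[2] = aea$eee  (last char: 'e')
  sorted[3] = ea$eeea  (last char: 'a')
  sorted[4] = eaea$ee  (last char: 'e')
  sorted[5] = eeaea$e  (last char: 'e')
  sorted[6] = eeeaea$  (last char: '$')
Last column: aeeaee$
Original string S is at sorted index 6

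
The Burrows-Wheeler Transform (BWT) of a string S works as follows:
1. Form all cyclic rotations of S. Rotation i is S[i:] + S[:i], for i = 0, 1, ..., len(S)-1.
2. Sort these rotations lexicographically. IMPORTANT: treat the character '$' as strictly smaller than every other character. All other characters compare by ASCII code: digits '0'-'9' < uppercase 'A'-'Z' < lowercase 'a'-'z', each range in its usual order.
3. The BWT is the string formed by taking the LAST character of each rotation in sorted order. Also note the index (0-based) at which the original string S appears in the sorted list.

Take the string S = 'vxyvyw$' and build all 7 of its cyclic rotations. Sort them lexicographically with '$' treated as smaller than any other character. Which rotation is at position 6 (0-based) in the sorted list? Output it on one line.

All 7 rotations (rotation i = S[i:]+S[:i]):
  rot[0] = vxyvyw$
  rot[1] = xyvyw$v
  rot[2] = yvyw$vx
  rot[3] = vyw$vxy
  rot[4] = yw$vxyv
  rot[5] = w$vxyvy
  rot[6] = $vxyvyw
Sorted (with $ < everything):
  sorted[0] = $vxyvyw
  sorted[1] = vxyvyw$
  sorted[2] = vyw$vxy
  sorted[3] = w$vxyvy
  sorted[4] = xyvyw$v
  sorted[5] = yvyw$vx
  sorted[6] = yw$vxyv
sorted[6] = yw$vxyv

Answer: yw$vxyv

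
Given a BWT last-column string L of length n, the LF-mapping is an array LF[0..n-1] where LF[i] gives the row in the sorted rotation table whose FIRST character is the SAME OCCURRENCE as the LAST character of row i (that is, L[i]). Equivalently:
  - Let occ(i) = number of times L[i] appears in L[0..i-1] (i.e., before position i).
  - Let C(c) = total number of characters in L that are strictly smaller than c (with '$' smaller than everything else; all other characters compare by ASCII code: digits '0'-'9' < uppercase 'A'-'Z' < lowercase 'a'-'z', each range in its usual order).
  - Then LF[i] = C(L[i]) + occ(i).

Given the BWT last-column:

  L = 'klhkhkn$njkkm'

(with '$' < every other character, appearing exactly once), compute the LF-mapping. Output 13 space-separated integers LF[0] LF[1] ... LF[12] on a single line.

Char counts: '$':1, 'h':2, 'j':1, 'k':5, 'l':1, 'm':1, 'n':2
C (first-col start): C('$')=0, C('h')=1, C('j')=3, C('k')=4, C('l')=9, C('m')=10, C('n')=11
L[0]='k': occ=0, LF[0]=C('k')+0=4+0=4
L[1]='l': occ=0, LF[1]=C('l')+0=9+0=9
L[2]='h': occ=0, LF[2]=C('h')+0=1+0=1
L[3]='k': occ=1, LF[3]=C('k')+1=4+1=5
L[4]='h': occ=1, LF[4]=C('h')+1=1+1=2
L[5]='k': occ=2, LF[5]=C('k')+2=4+2=6
L[6]='n': occ=0, LF[6]=C('n')+0=11+0=11
L[7]='$': occ=0, LF[7]=C('$')+0=0+0=0
L[8]='n': occ=1, LF[8]=C('n')+1=11+1=12
L[9]='j': occ=0, LF[9]=C('j')+0=3+0=3
L[10]='k': occ=3, LF[10]=C('k')+3=4+3=7
L[11]='k': occ=4, LF[11]=C('k')+4=4+4=8
L[12]='m': occ=0, LF[12]=C('m')+0=10+0=10

Answer: 4 9 1 5 2 6 11 0 12 3 7 8 10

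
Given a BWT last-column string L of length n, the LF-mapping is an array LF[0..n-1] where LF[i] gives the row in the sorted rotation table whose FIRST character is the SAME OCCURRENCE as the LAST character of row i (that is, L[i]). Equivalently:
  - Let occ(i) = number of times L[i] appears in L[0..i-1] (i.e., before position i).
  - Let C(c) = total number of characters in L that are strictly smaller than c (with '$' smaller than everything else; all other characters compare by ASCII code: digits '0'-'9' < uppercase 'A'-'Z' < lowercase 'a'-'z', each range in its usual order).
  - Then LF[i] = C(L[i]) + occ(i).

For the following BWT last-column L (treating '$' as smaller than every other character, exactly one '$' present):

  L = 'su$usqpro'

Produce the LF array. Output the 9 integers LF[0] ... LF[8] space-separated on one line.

Answer: 5 7 0 8 6 3 2 4 1

Derivation:
Char counts: '$':1, 'o':1, 'p':1, 'q':1, 'r':1, 's':2, 'u':2
C (first-col start): C('$')=0, C('o')=1, C('p')=2, C('q')=3, C('r')=4, C('s')=5, C('u')=7
L[0]='s': occ=0, LF[0]=C('s')+0=5+0=5
L[1]='u': occ=0, LF[1]=C('u')+0=7+0=7
L[2]='$': occ=0, LF[2]=C('$')+0=0+0=0
L[3]='u': occ=1, LF[3]=C('u')+1=7+1=8
L[4]='s': occ=1, LF[4]=C('s')+1=5+1=6
L[5]='q': occ=0, LF[5]=C('q')+0=3+0=3
L[6]='p': occ=0, LF[6]=C('p')+0=2+0=2
L[7]='r': occ=0, LF[7]=C('r')+0=4+0=4
L[8]='o': occ=0, LF[8]=C('o')+0=1+0=1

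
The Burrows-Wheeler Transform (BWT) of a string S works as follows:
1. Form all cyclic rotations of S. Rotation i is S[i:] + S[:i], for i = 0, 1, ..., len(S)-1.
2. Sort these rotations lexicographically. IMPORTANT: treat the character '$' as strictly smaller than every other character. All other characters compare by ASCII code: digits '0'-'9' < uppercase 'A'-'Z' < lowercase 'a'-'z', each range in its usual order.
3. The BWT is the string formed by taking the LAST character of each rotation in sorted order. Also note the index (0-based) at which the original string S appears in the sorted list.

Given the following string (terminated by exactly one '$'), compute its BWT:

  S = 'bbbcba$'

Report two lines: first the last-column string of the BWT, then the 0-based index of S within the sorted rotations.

Answer: abc$bbb
3

Derivation:
All 7 rotations (rotation i = S[i:]+S[:i]):
  rot[0] = bbbcba$
  rot[1] = bbcba$b
  rot[2] = bcba$bb
  rot[3] = cba$bbb
  rot[4] = ba$bbbc
  rot[5] = a$bbbcb
  rot[6] = $bbbcba
Sorted (with $ < everything):
  sorted[0] = $bbbcba  (last char: 'a')
  sorted[1] = a$bbbcb  (last char: 'b')
  sorted[2] = ba$bbbc  (last char: 'c')
  sorted[3] = bbbcba$  (last char: '$')
  sorted[4] = bbcba$b  (last char: 'b')
  sorted[5] = bcba$bb  (last char: 'b')
  sorted[6] = cba$bbb  (last char: 'b')
Last column: abc$bbb
Original string S is at sorted index 3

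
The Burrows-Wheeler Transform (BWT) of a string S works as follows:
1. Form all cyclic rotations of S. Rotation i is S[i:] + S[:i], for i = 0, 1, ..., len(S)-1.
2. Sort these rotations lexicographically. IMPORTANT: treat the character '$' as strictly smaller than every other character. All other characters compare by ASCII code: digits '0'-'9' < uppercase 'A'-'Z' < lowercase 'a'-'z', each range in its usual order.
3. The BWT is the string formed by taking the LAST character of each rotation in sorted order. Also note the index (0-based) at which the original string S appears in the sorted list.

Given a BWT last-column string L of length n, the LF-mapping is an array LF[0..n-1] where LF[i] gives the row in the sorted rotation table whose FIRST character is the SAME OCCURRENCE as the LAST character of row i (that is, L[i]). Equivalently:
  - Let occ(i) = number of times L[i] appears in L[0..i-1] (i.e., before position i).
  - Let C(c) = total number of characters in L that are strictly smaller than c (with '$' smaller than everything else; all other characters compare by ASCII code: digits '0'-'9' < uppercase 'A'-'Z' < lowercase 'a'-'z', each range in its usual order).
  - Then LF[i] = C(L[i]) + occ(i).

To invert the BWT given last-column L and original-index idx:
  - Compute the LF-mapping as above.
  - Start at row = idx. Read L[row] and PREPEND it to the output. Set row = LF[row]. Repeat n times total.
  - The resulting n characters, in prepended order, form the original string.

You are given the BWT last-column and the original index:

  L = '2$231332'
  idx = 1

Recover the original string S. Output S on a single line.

Answer: 1233322$

Derivation:
LF mapping: 2 0 3 5 1 6 7 4
Walk LF starting at row 1, prepending L[row]:
  step 1: row=1, L[1]='$', prepend. Next row=LF[1]=0
  step 2: row=0, L[0]='2', prepend. Next row=LF[0]=2
  step 3: row=2, L[2]='2', prepend. Next row=LF[2]=3
  step 4: row=3, L[3]='3', prepend. Next row=LF[3]=5
  step 5: row=5, L[5]='3', prepend. Next row=LF[5]=6
  step 6: row=6, L[6]='3', prepend. Next row=LF[6]=7
  step 7: row=7, L[7]='2', prepend. Next row=LF[7]=4
  step 8: row=4, L[4]='1', prepend. Next row=LF[4]=1
Reversed output: 1233322$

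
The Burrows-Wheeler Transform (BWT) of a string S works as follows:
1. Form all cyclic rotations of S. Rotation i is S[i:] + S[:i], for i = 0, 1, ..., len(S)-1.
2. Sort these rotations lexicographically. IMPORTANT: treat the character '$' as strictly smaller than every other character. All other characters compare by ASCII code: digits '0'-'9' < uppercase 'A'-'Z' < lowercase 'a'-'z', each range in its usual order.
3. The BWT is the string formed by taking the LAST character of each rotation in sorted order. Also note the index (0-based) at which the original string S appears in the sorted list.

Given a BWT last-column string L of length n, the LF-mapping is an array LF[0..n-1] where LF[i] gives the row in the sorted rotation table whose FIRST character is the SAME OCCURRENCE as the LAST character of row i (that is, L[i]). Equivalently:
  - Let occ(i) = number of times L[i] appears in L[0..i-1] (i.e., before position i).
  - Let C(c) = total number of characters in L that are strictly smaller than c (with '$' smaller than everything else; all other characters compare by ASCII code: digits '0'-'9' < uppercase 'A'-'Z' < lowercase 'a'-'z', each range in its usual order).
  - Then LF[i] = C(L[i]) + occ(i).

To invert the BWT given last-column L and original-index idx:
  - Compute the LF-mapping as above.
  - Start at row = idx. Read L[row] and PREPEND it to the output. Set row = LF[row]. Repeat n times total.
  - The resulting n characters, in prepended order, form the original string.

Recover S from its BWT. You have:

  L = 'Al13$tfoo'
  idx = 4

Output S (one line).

Answer: footl13A$

Derivation:
LF mapping: 3 5 1 2 0 8 4 6 7
Walk LF starting at row 4, prepending L[row]:
  step 1: row=4, L[4]='$', prepend. Next row=LF[4]=0
  step 2: row=0, L[0]='A', prepend. Next row=LF[0]=3
  step 3: row=3, L[3]='3', prepend. Next row=LF[3]=2
  step 4: row=2, L[2]='1', prepend. Next row=LF[2]=1
  step 5: row=1, L[1]='l', prepend. Next row=LF[1]=5
  step 6: row=5, L[5]='t', prepend. Next row=LF[5]=8
  step 7: row=8, L[8]='o', prepend. Next row=LF[8]=7
  step 8: row=7, L[7]='o', prepend. Next row=LF[7]=6
  step 9: row=6, L[6]='f', prepend. Next row=LF[6]=4
Reversed output: footl13A$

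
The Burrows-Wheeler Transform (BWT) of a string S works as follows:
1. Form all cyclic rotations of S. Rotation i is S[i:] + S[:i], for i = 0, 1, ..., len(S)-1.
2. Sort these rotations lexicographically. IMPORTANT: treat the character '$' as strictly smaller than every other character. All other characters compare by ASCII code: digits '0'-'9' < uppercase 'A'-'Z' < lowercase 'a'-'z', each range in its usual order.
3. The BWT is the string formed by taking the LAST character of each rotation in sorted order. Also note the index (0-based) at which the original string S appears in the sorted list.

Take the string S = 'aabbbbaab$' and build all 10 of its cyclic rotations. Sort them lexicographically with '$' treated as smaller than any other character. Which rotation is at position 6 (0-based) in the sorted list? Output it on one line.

All 10 rotations (rotation i = S[i:]+S[:i]):
  rot[0] = aabbbbaab$
  rot[1] = abbbbaab$a
  rot[2] = bbbbaab$aa
  rot[3] = bbbaab$aab
  rot[4] = bbaab$aabb
  rot[5] = baab$aabbb
  rot[6] = aab$aabbbb
  rot[7] = ab$aabbbba
  rot[8] = b$aabbbbaa
  rot[9] = $aabbbbaab
Sorted (with $ < everything):
  sorted[0] = $aabbbbaab
  sorted[1] = aab$aabbbb
  sorted[2] = aabbbbaab$
  sorted[3] = ab$aabbbba
  sorted[4] = abbbbaab$a
  sorted[5] = b$aabbbbaa
  sorted[6] = baab$aabbb
  sorted[7] = bbaab$aabb
  sorted[8] = bbbaab$aab
  sorted[9] = bbbbaab$aa
sorted[6] = baab$aabbb

Answer: baab$aabbb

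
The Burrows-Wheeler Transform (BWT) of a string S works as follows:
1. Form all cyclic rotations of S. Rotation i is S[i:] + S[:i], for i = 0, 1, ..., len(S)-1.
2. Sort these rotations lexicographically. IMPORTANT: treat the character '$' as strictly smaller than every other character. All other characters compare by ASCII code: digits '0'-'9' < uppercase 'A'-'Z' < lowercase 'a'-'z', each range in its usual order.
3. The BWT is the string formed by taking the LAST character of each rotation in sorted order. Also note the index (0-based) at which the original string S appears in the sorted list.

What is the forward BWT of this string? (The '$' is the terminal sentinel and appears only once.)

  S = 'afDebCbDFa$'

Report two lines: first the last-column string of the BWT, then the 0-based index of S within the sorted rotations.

Answer: abbfDF$eCDa
6

Derivation:
All 11 rotations (rotation i = S[i:]+S[:i]):
  rot[0] = afDebCbDFa$
  rot[1] = fDebCbDFa$a
  rot[2] = DebCbDFa$af
  rot[3] = ebCbDFa$afD
  rot[4] = bCbDFa$afDe
  rot[5] = CbDFa$afDeb
  rot[6] = bDFa$afDebC
  rot[7] = DFa$afDebCb
  rot[8] = Fa$afDebCbD
  rot[9] = a$afDebCbDF
  rot[10] = $afDebCbDFa
Sorted (with $ < everything):
  sorted[0] = $afDebCbDFa  (last char: 'a')
  sorted[1] = CbDFa$afDeb  (last char: 'b')
  sorted[2] = DFa$afDebCb  (last char: 'b')
  sorted[3] = DebCbDFa$af  (last char: 'f')
  sorted[4] = Fa$afDebCbD  (last char: 'D')
  sorted[5] = a$afDebCbDF  (last char: 'F')
  sorted[6] = afDebCbDFa$  (last char: '$')
  sorted[7] = bCbDFa$afDe  (last char: 'e')
  sorted[8] = bDFa$afDebC  (last char: 'C')
  sorted[9] = ebCbDFa$afD  (last char: 'D')
  sorted[10] = fDebCbDFa$a  (last char: 'a')
Last column: abbfDF$eCDa
Original string S is at sorted index 6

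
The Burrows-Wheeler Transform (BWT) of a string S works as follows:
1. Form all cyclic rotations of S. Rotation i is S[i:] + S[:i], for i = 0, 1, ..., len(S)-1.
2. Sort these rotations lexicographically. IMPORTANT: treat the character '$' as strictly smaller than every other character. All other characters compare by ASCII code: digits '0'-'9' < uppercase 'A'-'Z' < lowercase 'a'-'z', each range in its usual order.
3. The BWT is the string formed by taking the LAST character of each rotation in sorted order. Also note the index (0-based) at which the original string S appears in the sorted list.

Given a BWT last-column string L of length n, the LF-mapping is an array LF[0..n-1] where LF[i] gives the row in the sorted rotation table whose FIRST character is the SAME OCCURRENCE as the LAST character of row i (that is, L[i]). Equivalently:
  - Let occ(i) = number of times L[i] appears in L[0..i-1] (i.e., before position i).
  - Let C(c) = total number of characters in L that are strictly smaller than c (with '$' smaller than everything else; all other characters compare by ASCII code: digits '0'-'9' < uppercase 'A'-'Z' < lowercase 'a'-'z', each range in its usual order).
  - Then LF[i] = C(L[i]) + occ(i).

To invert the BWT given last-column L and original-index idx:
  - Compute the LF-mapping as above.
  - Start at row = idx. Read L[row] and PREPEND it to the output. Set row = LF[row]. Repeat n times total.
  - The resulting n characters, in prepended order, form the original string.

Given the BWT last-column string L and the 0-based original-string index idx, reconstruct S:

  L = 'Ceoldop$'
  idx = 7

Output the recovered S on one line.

LF mapping: 1 3 5 4 2 6 7 0
Walk LF starting at row 7, prepending L[row]:
  step 1: row=7, L[7]='$', prepend. Next row=LF[7]=0
  step 2: row=0, L[0]='C', prepend. Next row=LF[0]=1
  step 3: row=1, L[1]='e', prepend. Next row=LF[1]=3
  step 4: row=3, L[3]='l', prepend. Next row=LF[3]=4
  step 5: row=4, L[4]='d', prepend. Next row=LF[4]=2
  step 6: row=2, L[2]='o', prepend. Next row=LF[2]=5
  step 7: row=5, L[5]='o', prepend. Next row=LF[5]=6
  step 8: row=6, L[6]='p', prepend. Next row=LF[6]=7
Reversed output: poodleC$

Answer: poodleC$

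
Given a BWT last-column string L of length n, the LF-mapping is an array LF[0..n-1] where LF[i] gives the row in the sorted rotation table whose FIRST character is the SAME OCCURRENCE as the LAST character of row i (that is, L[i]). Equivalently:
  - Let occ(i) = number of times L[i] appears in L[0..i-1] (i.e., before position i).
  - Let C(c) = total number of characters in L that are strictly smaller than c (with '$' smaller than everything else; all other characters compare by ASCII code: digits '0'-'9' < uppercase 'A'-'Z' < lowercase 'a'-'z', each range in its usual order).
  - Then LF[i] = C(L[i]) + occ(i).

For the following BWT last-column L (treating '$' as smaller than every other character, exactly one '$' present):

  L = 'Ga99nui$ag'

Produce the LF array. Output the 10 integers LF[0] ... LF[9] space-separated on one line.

Answer: 3 4 1 2 8 9 7 0 5 6

Derivation:
Char counts: '$':1, '9':2, 'G':1, 'a':2, 'g':1, 'i':1, 'n':1, 'u':1
C (first-col start): C('$')=0, C('9')=1, C('G')=3, C('a')=4, C('g')=6, C('i')=7, C('n')=8, C('u')=9
L[0]='G': occ=0, LF[0]=C('G')+0=3+0=3
L[1]='a': occ=0, LF[1]=C('a')+0=4+0=4
L[2]='9': occ=0, LF[2]=C('9')+0=1+0=1
L[3]='9': occ=1, LF[3]=C('9')+1=1+1=2
L[4]='n': occ=0, LF[4]=C('n')+0=8+0=8
L[5]='u': occ=0, LF[5]=C('u')+0=9+0=9
L[6]='i': occ=0, LF[6]=C('i')+0=7+0=7
L[7]='$': occ=0, LF[7]=C('$')+0=0+0=0
L[8]='a': occ=1, LF[8]=C('a')+1=4+1=5
L[9]='g': occ=0, LF[9]=C('g')+0=6+0=6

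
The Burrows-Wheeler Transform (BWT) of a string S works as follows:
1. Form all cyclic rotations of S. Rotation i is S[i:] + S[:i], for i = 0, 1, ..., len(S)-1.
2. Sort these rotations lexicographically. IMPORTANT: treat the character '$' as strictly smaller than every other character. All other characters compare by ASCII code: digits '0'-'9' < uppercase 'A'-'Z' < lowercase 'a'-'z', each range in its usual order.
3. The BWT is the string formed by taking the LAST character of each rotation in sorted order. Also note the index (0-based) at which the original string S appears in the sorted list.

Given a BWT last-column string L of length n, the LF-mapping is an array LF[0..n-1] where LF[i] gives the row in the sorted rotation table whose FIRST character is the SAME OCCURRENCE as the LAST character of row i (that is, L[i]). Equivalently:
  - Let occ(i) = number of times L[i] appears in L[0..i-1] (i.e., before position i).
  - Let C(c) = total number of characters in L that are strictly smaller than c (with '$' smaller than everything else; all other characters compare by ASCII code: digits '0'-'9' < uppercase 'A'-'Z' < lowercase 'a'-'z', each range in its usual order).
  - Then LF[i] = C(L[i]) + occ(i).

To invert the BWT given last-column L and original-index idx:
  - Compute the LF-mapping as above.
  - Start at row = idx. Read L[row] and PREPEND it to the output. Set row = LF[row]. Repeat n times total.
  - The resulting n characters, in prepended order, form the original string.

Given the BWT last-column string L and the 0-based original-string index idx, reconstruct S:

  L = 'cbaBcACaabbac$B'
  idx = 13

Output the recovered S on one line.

Answer: cCaaabbbAaBBcc$

Derivation:
LF mapping: 12 9 5 2 13 1 4 6 7 10 11 8 14 0 3
Walk LF starting at row 13, prepending L[row]:
  step 1: row=13, L[13]='$', prepend. Next row=LF[13]=0
  step 2: row=0, L[0]='c', prepend. Next row=LF[0]=12
  step 3: row=12, L[12]='c', prepend. Next row=LF[12]=14
  step 4: row=14, L[14]='B', prepend. Next row=LF[14]=3
  step 5: row=3, L[3]='B', prepend. Next row=LF[3]=2
  step 6: row=2, L[2]='a', prepend. Next row=LF[2]=5
  step 7: row=5, L[5]='A', prepend. Next row=LF[5]=1
  step 8: row=1, L[1]='b', prepend. Next row=LF[1]=9
  step 9: row=9, L[9]='b', prepend. Next row=LF[9]=10
  step 10: row=10, L[10]='b', prepend. Next row=LF[10]=11
  step 11: row=11, L[11]='a', prepend. Next row=LF[11]=8
  step 12: row=8, L[8]='a', prepend. Next row=LF[8]=7
  step 13: row=7, L[7]='a', prepend. Next row=LF[7]=6
  step 14: row=6, L[6]='C', prepend. Next row=LF[6]=4
  step 15: row=4, L[4]='c', prepend. Next row=LF[4]=13
Reversed output: cCaaabbbAaBBcc$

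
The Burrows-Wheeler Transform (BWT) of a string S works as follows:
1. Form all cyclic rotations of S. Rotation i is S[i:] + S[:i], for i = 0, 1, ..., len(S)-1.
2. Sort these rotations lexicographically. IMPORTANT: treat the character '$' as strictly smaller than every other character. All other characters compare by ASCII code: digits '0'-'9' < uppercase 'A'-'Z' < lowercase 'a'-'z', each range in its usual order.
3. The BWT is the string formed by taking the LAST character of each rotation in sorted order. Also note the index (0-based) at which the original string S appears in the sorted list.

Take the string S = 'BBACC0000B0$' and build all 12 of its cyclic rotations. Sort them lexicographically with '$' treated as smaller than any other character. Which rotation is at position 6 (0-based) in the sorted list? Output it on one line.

All 12 rotations (rotation i = S[i:]+S[:i]):
  rot[0] = BBACC0000B0$
  rot[1] = BACC0000B0$B
  rot[2] = ACC0000B0$BB
  rot[3] = CC0000B0$BBA
  rot[4] = C0000B0$BBAC
  rot[5] = 0000B0$BBACC
  rot[6] = 000B0$BBACC0
  rot[7] = 00B0$BBACC00
  rot[8] = 0B0$BBACC000
  rot[9] = B0$BBACC0000
  rot[10] = 0$BBACC0000B
  rot[11] = $BBACC0000B0
Sorted (with $ < everything):
  sorted[0] = $BBACC0000B0
  sorted[1] = 0$BBACC0000B
  sorted[2] = 0000B0$BBACC
  sorted[3] = 000B0$BBACC0
  sorted[4] = 00B0$BBACC00
  sorted[5] = 0B0$BBACC000
  sorted[6] = ACC0000B0$BB
  sorted[7] = B0$BBACC0000
  sorted[8] = BACC0000B0$B
  sorted[9] = BBACC0000B0$
  sorted[10] = C0000B0$BBAC
  sorted[11] = CC0000B0$BBA
sorted[6] = ACC0000B0$BB

Answer: ACC0000B0$BB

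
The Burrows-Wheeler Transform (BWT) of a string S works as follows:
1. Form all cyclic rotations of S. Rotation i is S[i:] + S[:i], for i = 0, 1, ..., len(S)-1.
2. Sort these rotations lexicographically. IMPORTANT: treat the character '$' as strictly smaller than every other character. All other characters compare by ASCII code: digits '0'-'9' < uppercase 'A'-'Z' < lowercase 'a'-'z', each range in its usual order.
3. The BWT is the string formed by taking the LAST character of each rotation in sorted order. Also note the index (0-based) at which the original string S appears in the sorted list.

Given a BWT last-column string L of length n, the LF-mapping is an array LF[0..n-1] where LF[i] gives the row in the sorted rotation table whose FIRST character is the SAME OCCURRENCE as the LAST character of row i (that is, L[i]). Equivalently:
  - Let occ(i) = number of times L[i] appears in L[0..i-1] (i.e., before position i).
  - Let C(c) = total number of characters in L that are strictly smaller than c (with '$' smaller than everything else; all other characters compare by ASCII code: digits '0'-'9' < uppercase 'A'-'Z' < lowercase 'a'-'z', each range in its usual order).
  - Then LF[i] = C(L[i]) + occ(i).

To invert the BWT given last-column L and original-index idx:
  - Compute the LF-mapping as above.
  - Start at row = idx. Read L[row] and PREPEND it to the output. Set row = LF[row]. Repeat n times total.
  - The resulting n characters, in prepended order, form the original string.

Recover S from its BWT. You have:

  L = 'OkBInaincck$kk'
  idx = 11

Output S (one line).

Answer: knickknackBIO$

Derivation:
LF mapping: 3 8 1 2 12 4 7 13 5 6 9 0 10 11
Walk LF starting at row 11, prepending L[row]:
  step 1: row=11, L[11]='$', prepend. Next row=LF[11]=0
  step 2: row=0, L[0]='O', prepend. Next row=LF[0]=3
  step 3: row=3, L[3]='I', prepend. Next row=LF[3]=2
  step 4: row=2, L[2]='B', prepend. Next row=LF[2]=1
  step 5: row=1, L[1]='k', prepend. Next row=LF[1]=8
  step 6: row=8, L[8]='c', prepend. Next row=LF[8]=5
  step 7: row=5, L[5]='a', prepend. Next row=LF[5]=4
  step 8: row=4, L[4]='n', prepend. Next row=LF[4]=12
  step 9: row=12, L[12]='k', prepend. Next row=LF[12]=10
  step 10: row=10, L[10]='k', prepend. Next row=LF[10]=9
  step 11: row=9, L[9]='c', prepend. Next row=LF[9]=6
  step 12: row=6, L[6]='i', prepend. Next row=LF[6]=7
  step 13: row=7, L[7]='n', prepend. Next row=LF[7]=13
  step 14: row=13, L[13]='k', prepend. Next row=LF[13]=11
Reversed output: knickknackBIO$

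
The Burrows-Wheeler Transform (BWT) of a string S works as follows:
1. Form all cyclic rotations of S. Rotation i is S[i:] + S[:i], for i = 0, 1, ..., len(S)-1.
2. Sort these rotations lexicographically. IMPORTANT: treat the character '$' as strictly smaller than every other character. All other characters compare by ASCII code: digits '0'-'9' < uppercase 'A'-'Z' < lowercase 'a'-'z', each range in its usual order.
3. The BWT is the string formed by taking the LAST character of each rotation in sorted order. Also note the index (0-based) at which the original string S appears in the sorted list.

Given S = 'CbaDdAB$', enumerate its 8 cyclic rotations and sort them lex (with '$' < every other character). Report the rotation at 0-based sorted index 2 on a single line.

Answer: B$CbaDdA

Derivation:
All 8 rotations (rotation i = S[i:]+S[:i]):
  rot[0] = CbaDdAB$
  rot[1] = baDdAB$C
  rot[2] = aDdAB$Cb
  rot[3] = DdAB$Cba
  rot[4] = dAB$CbaD
  rot[5] = AB$CbaDd
  rot[6] = B$CbaDdA
  rot[7] = $CbaDdAB
Sorted (with $ < everything):
  sorted[0] = $CbaDdAB
  sorted[1] = AB$CbaDd
  sorted[2] = B$CbaDdA
  sorted[3] = CbaDdAB$
  sorted[4] = DdAB$Cba
  sorted[5] = aDdAB$Cb
  sorted[6] = baDdAB$C
  sorted[7] = dAB$CbaD
sorted[2] = B$CbaDdA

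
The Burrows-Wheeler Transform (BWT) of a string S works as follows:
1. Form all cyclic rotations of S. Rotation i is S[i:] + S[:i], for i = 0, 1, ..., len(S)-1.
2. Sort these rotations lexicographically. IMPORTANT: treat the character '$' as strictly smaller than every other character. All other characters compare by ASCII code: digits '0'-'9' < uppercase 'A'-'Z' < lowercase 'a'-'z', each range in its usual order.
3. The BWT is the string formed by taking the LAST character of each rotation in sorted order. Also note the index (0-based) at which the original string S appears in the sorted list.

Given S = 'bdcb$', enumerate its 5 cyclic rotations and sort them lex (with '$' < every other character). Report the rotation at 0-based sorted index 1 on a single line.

Answer: b$bdc

Derivation:
All 5 rotations (rotation i = S[i:]+S[:i]):
  rot[0] = bdcb$
  rot[1] = dcb$b
  rot[2] = cb$bd
  rot[3] = b$bdc
  rot[4] = $bdcb
Sorted (with $ < everything):
  sorted[0] = $bdcb
  sorted[1] = b$bdc
  sorted[2] = bdcb$
  sorted[3] = cb$bd
  sorted[4] = dcb$b
sorted[1] = b$bdc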